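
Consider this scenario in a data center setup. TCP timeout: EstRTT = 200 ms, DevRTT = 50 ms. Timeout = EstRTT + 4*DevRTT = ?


Given: EstRTT = 200 ms, DevRTT = 50 ms
Timeout = EstRTT + 4 * DevRTT
4 * DevRTT = 4 * 50 = 200
Timeout = 200 + 200 = 400 ms

400


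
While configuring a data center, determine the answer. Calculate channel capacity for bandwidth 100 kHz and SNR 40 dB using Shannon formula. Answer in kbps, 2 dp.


Given: B = 100 kHz, SNR = 40 dB
SNR linear = 10^(40/10) = 10000
1 + SNR = 10001
log2(10001) = 13.2878566418
C = 100 * 1000 * 13.2878566418 = 1328785.6642 bps
C = 1328.785664 kbps -> 1328.79 kbps (2 dp)

1328.79


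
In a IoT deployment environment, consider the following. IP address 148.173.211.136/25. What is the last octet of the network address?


Given: IP = 148.173.211.136, prefix = /25
Subnet mask = 255.255.255.128
Last octet of IP: 136
Last octet of mask: 128
Network last octet = 136 AND 128 = 128

128


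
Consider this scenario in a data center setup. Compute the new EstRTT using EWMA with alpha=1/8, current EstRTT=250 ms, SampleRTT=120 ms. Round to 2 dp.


Given: EstRTT = 250 ms, SampleRTT = 120 ms, alpha = 1/8
New EstRTT = (1 - alpha) * EstRTT + alpha * SampleRTT
(7/8) * 250 = 218.75
(1/8) * 120 = 15
New EstRTT = 218.75 + 15 = 233.75 ms -> 233.75 ms (2 dp)

233.75


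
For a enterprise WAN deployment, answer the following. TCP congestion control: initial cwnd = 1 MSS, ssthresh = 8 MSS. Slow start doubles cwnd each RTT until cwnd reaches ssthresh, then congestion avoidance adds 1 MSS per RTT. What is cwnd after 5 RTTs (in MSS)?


RTT 0: cwnd = 1 MSS (initial)
RTT 1: cwnd = 2 MSS (slow start, doubled)
RTT 2: cwnd = 4 MSS (slow start, doubled)
RTT 3: cwnd = 8 MSS (slow start, doubled)
RTT 4: cwnd = 9 MSS (congestion avoidance, +1)
RTT 5: cwnd = 10 MSS (congestion avoidance, +1)

10


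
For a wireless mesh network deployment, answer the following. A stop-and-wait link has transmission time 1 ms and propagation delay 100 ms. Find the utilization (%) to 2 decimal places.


Given: Ttrans = 1 ms, Tprop = 100 ms
RTT = 2 * Tprop = 2 * 100 = 200 ms
U = Ttrans / (Ttrans + RTT)
U = 1 / (1 + 200)
U = 1 / 201 = 0.004975
U% = 0.50%

0.50


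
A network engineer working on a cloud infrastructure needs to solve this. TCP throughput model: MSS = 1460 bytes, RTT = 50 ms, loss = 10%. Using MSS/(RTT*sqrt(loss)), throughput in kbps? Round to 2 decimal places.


Given: MSS = 1460 bytes, RTT = 50 ms, loss = 10%
RTT in seconds = 50 / 1000 = 0.05
Loss rate = 10% = 0.1
sqrt(loss) = sqrt(0.1) = 0.316227766017
Throughput (bytes/s) = 1460 / (0.05 * 0.316227766017) = 92338.5077
Throughput (kbps) = 92338.5077 * 8 / 1000 = 738.708061 -> 738.71 kbps (2 dp)

738.71


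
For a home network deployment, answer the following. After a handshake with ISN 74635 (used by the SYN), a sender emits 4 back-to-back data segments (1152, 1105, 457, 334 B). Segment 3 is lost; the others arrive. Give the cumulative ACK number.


SYN uses sequence number 74635; first data byte = ISN + 1 = 74636.
Segment 1: SEQ = 74636, len = 1152 B, covers [74636, 75787]
Segment 2: SEQ = 75788, len = 1105 B, covers [75788, 76892]
Segment 3: SEQ = 76893, len = 457 B, covers [76893, 77349] [LOST]
Segment 4: SEQ = 77350, len = 334 B, covers [77350, 77683]
In-order data received: bytes [74636, 76892] (segments 1..2).
Segment 3 missing -> gap begins at byte 76893; later segments buffered out of order.
Cumulative ACK = next expected in-order byte = 74636 + 1152 + 1105 = 76893

76893


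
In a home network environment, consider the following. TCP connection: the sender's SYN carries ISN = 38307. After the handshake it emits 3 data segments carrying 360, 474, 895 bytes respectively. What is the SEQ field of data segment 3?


The SYN occupies sequence number ISN = 38307, so the first data byte is ISN + 1 = 38308.
SEQ of data segment i = (ISN + 1) + sum of payload sizes of segments 1..i-1.
Segment 1: SEQ = 38308, payload = 360 bytes
Segment 2: SEQ = 38668, payload = 474 bytes
Segment 3: SEQ = 39142, payload = 895 bytes
SEQ of segment 3 = 38308 + 360 + 474 = 39142

39142


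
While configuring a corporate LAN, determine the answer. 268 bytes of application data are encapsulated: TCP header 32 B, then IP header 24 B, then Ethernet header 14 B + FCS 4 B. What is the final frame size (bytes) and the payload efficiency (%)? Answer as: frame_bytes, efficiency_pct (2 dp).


TCP segment = 268 + 32 = 300 B
IP packet = 300 + 24 = 324 B
Ethernet frame = 324 + 14 + 4 = 342 B
Efficiency = app / frame = 268 / 342 = 0.783626 = 78.3626% -> 78.36% (2 dp)

342, 78.36


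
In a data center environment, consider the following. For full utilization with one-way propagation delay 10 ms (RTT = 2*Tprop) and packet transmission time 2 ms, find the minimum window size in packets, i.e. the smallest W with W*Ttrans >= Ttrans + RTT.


Given: Ttrans = 2 ms, RTT = 20 ms (= 2 * Tprop, Tprop = 10 ms)
Time until first ACK returns = Ttrans + RTT = 2 + 20 = 22 ms
Need W * Ttrans >= Ttrans + RTT  ->  W >= (Ttrans + RTT) / Ttrans
(Ttrans + RTT) / Ttrans = 22 / 2 = 11
W_min = ceil(11) = 11

11


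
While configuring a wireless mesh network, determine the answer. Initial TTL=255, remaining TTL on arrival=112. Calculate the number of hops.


Given: initial TTL = 255, received TTL = 112
Hops = initial TTL - received TTL
Hops = 255 - 112 = 143

143


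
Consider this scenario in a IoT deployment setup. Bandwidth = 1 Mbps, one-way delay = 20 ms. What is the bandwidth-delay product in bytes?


Given: bandwidth = 1 Mbps, delay = 20 ms
BDP in bits = 1 * 10^6 * 20 / 1000
BDP in bits = 20000
BDP in bytes = 20000 / 8 = 2500

2500


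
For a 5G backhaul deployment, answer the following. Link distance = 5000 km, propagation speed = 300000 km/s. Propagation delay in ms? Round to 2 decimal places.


Given: distance = 5000 km, speed = 300000 km/s
Delay = distance / speed = 5000 / 300000 seconds
Delay in ms = 5000 * 1000 / 300000
Delay = 16.6667 ms
Rounded to 2 dp = 16.67 ms

16.67


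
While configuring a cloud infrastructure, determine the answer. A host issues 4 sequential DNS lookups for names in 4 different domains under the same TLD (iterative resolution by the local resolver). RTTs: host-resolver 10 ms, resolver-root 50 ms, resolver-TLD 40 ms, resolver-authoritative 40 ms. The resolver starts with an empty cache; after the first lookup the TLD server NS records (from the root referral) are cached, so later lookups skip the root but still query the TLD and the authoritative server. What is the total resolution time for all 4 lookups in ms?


Lookup 1 (cold cache): local + root + TLD + auth = 10 + 50 + 40 + 40 = 140 ms
Lookups 2..4 (TLD NS cached -> skip root; new domain -> still ask TLD and auth): local + TLD + auth = 10 + 40 + 40 = 90 ms each
Remaining 3 lookups: 3 * 90 = 270 ms
Total = 140 + 270 = 410 ms

410


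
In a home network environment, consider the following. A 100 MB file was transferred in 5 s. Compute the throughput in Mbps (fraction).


Given: file = 100 MB, time = 5 s
File in Mb = 100 * 8 = 800 Mb
Throughput = 800 / 5 Mbps
Throughput = 160 Mbps

160


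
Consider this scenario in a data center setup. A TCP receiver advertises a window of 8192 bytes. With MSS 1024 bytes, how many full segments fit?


Given: RWND = 8192 bytes, MSS = 1024 bytes
Full segments = floor(RWND / MSS)
Full segments = floor(8192 / 1024)
Full segments = floor(8.0) = 8

8


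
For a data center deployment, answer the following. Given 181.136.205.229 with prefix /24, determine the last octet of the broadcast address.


Given: IP = 181.136.205.229, prefix = /24
Host bits = 32 - 24 = 8
Network last octet = 229 AND mask = 0
Host part size = 2^8 - 1 = 255
Broadcast last octet = 0 OR 255 = 255

255


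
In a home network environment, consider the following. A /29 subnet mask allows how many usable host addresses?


Given: subnet mask /29
Host bits = 32 - 29 = 3
Total addresses = 2^3 = 8
Usable hosts = 8 - 2 (network + broadcast) = 6

6


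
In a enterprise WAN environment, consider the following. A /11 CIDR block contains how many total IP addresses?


Given: CIDR prefix /11
Host bits = 32 - 11 = 21
Total addresses = 2^21 = 2097152

2097152


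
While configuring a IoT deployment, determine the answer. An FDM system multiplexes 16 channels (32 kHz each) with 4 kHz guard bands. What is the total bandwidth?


Given: 16 channels, 32 kHz each, guard = 4 kHz
Channel bandwidth = 16 * 32 = 512 kHz
Guard bands = 15 gaps * 4 kHz = 60 kHz
Total = 512 + 60 = 572 kHz

572


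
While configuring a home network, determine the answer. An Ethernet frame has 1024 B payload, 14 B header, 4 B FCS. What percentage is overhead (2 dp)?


Given: payload = 1024 B, header = 14 B, trailer = 4 B
Overhead bytes = header + trailer = 14 + 4 = 18
Total frame = payload + overhead = 1024 + 18 = 1042
Overhead % = 18 / 1042 * 100 = 1.7274% -> 1.73% (2 dp)

1.73


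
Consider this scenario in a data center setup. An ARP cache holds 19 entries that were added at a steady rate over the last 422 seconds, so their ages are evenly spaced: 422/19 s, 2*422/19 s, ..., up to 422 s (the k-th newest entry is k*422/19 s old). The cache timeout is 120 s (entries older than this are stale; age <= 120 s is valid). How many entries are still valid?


Ages are k * 422/19 s for k = 1..19 (spacing = 22.2105 s).
Entry k is valid iff k * 422/19 <= 120 iff k <= 19 * 120 / 422 = 5.4028
n_valid = floor(5.4028) = 5
(n_stale = 19 - 5 = 14)

5


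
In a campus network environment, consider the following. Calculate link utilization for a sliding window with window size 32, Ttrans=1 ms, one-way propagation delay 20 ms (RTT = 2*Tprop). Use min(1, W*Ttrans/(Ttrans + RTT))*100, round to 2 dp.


Given: W = 32, Ttrans = 1 ms, RTT = 40 ms (= 2 * Tprop, Tprop = 20 ms)
Cycle time = Ttrans + RTT = 1 + 40 = 41 ms (first packet sent until its ACK returns)
W * Ttrans = 32 * 1 = 32 ms of sending per cycle
W * Ttrans / (Ttrans + RTT) = 32 / 41 = 0.780488
U = min(1, 0.780488) = 0.780488
U% = 78.05%

78.05


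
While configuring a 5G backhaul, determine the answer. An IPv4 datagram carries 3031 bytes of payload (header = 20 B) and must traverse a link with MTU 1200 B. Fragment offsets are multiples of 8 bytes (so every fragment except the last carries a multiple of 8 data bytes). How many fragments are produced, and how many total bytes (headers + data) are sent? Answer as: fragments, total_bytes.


Max data per non-final fragment = floor((MTU - header)/8)*8 = floor((1200 - 20)/8)*8 = floor(1180/8)*8 = 1176 B
Final fragment needs no 8-byte alignment: it can carry up to MTU - header = 1180 B
Non-final fragments needed = ceil((payload - 1180) / 1176) = ceil(1851/1176) = ceil(1.5740) = 2
Number of fragments = 2 + 1 = 3
Fragment sizes (data): 2 * 1176 B + 679 B (last, 679 <= 1180 OK)
Total bytes sent = payload + n_frags * header = 3031 + 3*20 = 3031 + 60 = 3091 B

3, 3091


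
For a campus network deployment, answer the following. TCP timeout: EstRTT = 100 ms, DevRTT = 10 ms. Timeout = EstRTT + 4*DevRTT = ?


Given: EstRTT = 100 ms, DevRTT = 10 ms
Timeout = EstRTT + 4 * DevRTT
4 * DevRTT = 4 * 10 = 40
Timeout = 100 + 40 = 140 ms

140


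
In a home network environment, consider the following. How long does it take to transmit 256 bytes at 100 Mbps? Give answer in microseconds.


Given: packet = 256 bytes, bandwidth = 100 Mbps
Packet in bits = 256 * 8 = 2048 bits
Bandwidth = 100 * 10^6 = 100000000 bps
Time = 2048 / 100000000 seconds
Time in us = 2048 * 10^6 / 100000000 = 20.48

20.48


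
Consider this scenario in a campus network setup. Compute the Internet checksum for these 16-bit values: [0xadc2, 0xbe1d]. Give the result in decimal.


Given words: [0xadc2, 0xbe1d]
Step 1: Sum all words
Raw sum = 44482 + 48669 = 93151
Step 2: Fold carry: (27615 + 1) = 27616
One's complement = ~27616 & 0xFFFF = 37919

37919


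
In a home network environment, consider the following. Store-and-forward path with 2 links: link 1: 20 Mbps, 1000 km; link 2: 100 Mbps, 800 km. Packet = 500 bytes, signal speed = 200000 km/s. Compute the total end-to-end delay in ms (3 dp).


Packet = 500 bytes = 4000 bits. Store-and-forward: sum (t_trans + t_prop) per link.
Link 1: t_trans = 4000/(20*10^6) s = 0.2000 ms; t_prop = 1000/200000 s = 5.0000 ms; subtotal = 5.2000 ms
Link 2: t_trans = 4000/(100*10^6) s = 0.0400 ms; t_prop = 800/200000 s = 4.0000 ms; subtotal = 4.0400 ms
End-to-end = 5.2000 + 4.0400 = 9.2400 ms -> 9.240 ms (3 dp)

9.240


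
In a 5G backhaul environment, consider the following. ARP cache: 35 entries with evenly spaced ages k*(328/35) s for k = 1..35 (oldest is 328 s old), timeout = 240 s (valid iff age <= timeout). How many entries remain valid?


Ages are k * 328/35 s for k = 1..35 (spacing = 9.3714 s).
Entry k is valid iff k * 328/35 <= 240 iff k <= 35 * 240 / 328 = 25.6098
n_valid = floor(25.6098) = 25
(n_stale = 35 - 25 = 10)

25


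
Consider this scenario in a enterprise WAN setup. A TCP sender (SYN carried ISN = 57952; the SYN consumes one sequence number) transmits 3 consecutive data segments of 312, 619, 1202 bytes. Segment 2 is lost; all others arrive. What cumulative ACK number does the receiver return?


SYN uses sequence number 57952; first data byte = ISN + 1 = 57953.
Segment 1: SEQ = 57953, len = 312 B, covers [57953, 58264]
Segment 2: SEQ = 58265, len = 619 B, covers [58265, 58883] [LOST]
Segment 3: SEQ = 58884, len = 1202 B, covers [58884, 60085]
In-order data received: bytes [57953, 58264] (segments 1..1).
Segment 2 missing -> gap begins at byte 58265; later segments buffered out of order.
Cumulative ACK = next expected in-order byte = 57953 + 312 = 58265

58265


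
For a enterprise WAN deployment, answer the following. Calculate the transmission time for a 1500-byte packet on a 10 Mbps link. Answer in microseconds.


Given: packet = 1500 bytes, bandwidth = 10 Mbps
Packet in bits = 1500 * 8 = 12000 bits
Bandwidth = 10 * 10^6 = 10000000 bps
Time = 12000 / 10000000 seconds
Time in us = 12000 * 10^6 / 10000000 = 1200

1200


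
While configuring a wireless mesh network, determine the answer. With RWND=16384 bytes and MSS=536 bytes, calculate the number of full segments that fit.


Given: RWND = 16384 bytes, MSS = 536 bytes
Full segments = floor(RWND / MSS)
Full segments = floor(16384 / 536)
Full segments = floor(30.5672) = 30

30


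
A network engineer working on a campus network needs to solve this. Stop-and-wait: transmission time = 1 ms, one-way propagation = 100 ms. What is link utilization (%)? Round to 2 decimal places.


Given: Ttrans = 1 ms, Tprop = 100 ms
RTT = 2 * Tprop = 2 * 100 = 200 ms
U = Ttrans / (Ttrans + RTT)
U = 1 / (1 + 200)
U = 1 / 201 = 0.004975
U% = 0.50%

0.50


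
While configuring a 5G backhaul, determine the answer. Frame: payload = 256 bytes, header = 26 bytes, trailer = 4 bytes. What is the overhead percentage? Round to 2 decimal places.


Given: payload = 256 B, header = 26 B, trailer = 4 B
Overhead bytes = header + trailer = 26 + 4 = 30
Total frame = payload + overhead = 256 + 30 = 286
Overhead % = 30 / 286 * 100 = 10.4895% -> 10.49% (2 dp)

10.49


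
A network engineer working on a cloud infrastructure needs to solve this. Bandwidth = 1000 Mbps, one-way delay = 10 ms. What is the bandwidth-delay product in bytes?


Given: bandwidth = 1000 Mbps, delay = 10 ms
BDP in bits = 1000 * 10^6 * 10 / 1000
BDP in bits = 10000000
BDP in bytes = 10000000 / 8 = 1250000

1250000


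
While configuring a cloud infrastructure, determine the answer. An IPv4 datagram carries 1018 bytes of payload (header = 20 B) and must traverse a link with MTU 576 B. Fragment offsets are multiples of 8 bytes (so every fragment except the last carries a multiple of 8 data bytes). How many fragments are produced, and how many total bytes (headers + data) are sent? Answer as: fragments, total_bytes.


Max data per non-final fragment = floor((MTU - header)/8)*8 = floor((576 - 20)/8)*8 = floor(556/8)*8 = 552 B
Final fragment needs no 8-byte alignment: it can carry up to MTU - header = 556 B
Non-final fragments needed = ceil((payload - 556) / 552) = ceil(462/552) = ceil(0.8370) = 1
Number of fragments = 1 + 1 = 2
Fragment sizes (data): 1 * 552 B + 466 B (last, 466 <= 556 OK)
Total bytes sent = payload + n_frags * header = 1018 + 2*20 = 1018 + 40 = 1058 B

2, 1058


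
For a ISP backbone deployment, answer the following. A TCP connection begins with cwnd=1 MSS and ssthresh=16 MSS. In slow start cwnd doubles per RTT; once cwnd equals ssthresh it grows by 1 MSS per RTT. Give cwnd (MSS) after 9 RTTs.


RTT 0: cwnd = 1 MSS (initial)
RTT 1: cwnd = 2 MSS (slow start, doubled)
RTT 2: cwnd = 4 MSS (slow start, doubled)
RTT 3: cwnd = 8 MSS (slow start, doubled)
RTT 4: cwnd = 16 MSS (slow start, doubled)
RTT 5: cwnd = 17 MSS (congestion avoidance, +1)
RTT 6: cwnd = 18 MSS (congestion avoidance, +1)
RTT 7: cwnd = 19 MSS (congestion avoidance, +1)
RTT 8: cwnd = 20 MSS (congestion avoidance, +1)
RTT 9: cwnd = 21 MSS (congestion avoidance, +1)

21


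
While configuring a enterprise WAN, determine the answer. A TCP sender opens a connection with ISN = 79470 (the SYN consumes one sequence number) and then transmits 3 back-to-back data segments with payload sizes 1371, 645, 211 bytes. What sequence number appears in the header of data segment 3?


The SYN occupies sequence number ISN = 79470, so the first data byte is ISN + 1 = 79471.
SEQ of data segment i = (ISN + 1) + sum of payload sizes of segments 1..i-1.
Segment 1: SEQ = 79471, payload = 1371 bytes
Segment 2: SEQ = 80842, payload = 645 bytes
Segment 3: SEQ = 81487, payload = 211 bytes
SEQ of segment 3 = 79471 + 1371 + 645 = 81487

81487


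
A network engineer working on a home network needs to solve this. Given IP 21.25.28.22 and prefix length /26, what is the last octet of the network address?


Given: IP = 21.25.28.22, prefix = /26
Subnet mask = 255.255.255.192
Last octet of IP: 22
Last octet of mask: 192
Network last octet = 22 AND 192 = 0

0


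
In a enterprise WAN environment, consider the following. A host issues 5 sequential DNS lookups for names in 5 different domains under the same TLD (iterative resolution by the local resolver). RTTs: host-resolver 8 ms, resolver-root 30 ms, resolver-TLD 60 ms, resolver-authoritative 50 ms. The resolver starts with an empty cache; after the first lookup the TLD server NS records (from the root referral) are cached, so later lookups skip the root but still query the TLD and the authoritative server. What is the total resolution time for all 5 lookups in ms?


Lookup 1 (cold cache): local + root + TLD + auth = 8 + 30 + 60 + 50 = 148 ms
Lookups 2..5 (TLD NS cached -> skip root; new domain -> still ask TLD and auth): local + TLD + auth = 8 + 60 + 50 = 118 ms each
Remaining 4 lookups: 4 * 118 = 472 ms
Total = 148 + 472 = 620 ms

620


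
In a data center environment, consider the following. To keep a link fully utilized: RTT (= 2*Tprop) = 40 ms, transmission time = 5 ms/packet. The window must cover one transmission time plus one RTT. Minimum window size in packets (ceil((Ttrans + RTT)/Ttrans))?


Given: Ttrans = 5 ms, RTT = 40 ms (= 2 * Tprop, Tprop = 20 ms)
Time until first ACK returns = Ttrans + RTT = 5 + 40 = 45 ms
Need W * Ttrans >= Ttrans + RTT  ->  W >= (Ttrans + RTT) / Ttrans
(Ttrans + RTT) / Ttrans = 45 / 5 = 9
W_min = ceil(9) = 9

9


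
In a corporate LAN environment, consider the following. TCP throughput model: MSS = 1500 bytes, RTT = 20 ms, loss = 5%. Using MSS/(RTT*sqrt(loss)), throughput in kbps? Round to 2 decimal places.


Given: MSS = 1500 bytes, RTT = 20 ms, loss = 5%
RTT in seconds = 20 / 1000 = 0.02
Loss rate = 5% = 0.05
sqrt(loss) = sqrt(0.05) = 0.223606797750
Throughput (bytes/s) = 1500 / (0.02 * 0.223606797750) = 335410.1966
Throughput (kbps) = 335410.1966 * 8 / 1000 = 2683.281573 -> 2683.28 kbps (2 dp)

2683.28


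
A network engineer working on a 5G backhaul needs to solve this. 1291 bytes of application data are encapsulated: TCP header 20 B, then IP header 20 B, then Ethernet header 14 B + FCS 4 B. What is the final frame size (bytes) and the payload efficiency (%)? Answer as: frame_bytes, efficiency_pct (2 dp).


TCP segment = 1291 + 20 = 1311 B
IP packet = 1311 + 20 = 1331 B
Ethernet frame = 1331 + 14 + 4 = 1349 B
Efficiency = app / frame = 1291 / 1349 = 0.957005 = 95.7005% -> 95.70% (2 dp)

1349, 95.70


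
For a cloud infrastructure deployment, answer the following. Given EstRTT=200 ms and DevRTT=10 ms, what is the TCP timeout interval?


Given: EstRTT = 200 ms, DevRTT = 10 ms
Timeout = EstRTT + 4 * DevRTT
4 * DevRTT = 4 * 10 = 40
Timeout = 200 + 40 = 240 ms

240


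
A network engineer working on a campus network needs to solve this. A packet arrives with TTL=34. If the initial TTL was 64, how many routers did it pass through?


Given: initial TTL = 64, received TTL = 34
Hops = initial TTL - received TTL
Hops = 64 - 34 = 30

30


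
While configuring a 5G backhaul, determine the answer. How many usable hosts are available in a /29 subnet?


Given: subnet mask /29
Host bits = 32 - 29 = 3
Total addresses = 2^3 = 8
Usable hosts = 8 - 2 (network + broadcast) = 6

6


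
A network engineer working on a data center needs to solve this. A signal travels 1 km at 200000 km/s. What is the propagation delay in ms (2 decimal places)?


Given: distance = 1 km, speed = 200000 km/s
Delay = distance / speed = 1 / 200000 seconds
Delay in ms = 1 * 1000 / 200000
Delay = 0.0050 ms
Rounded to 2 dp = 0.01 ms

0.01


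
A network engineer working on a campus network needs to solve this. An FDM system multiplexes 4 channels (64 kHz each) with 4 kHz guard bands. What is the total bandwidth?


Given: 4 channels, 64 kHz each, guard = 4 kHz
Channel bandwidth = 4 * 64 = 256 kHz
Guard bands = 3 gaps * 4 kHz = 12 kHz
Total = 256 + 12 = 268 kHz

268


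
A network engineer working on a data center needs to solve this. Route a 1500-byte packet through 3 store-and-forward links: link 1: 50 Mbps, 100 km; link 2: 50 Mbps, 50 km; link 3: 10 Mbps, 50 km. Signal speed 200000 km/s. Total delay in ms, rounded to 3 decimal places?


Packet = 1500 bytes = 12000 bits. Store-and-forward: sum (t_trans + t_prop) per link.
Link 1: t_trans = 12000/(50*10^6) s = 0.2400 ms; t_prop = 100/200000 s = 0.5000 ms; subtotal = 0.7400 ms
Link 2: t_trans = 12000/(50*10^6) s = 0.2400 ms; t_prop = 50/200000 s = 0.2500 ms; subtotal = 0.4900 ms
Link 3: t_trans = 12000/(10*10^6) s = 1.2000 ms; t_prop = 50/200000 s = 0.2500 ms; subtotal = 1.4500 ms
End-to-end = 0.7400 + 0.4900 + 1.4500 = 2.6800 ms -> 2.680 ms (3 dp)

2.680


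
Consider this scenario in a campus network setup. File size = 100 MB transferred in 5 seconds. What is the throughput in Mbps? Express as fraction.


Given: file = 100 MB, time = 5 s
File in Mb = 100 * 8 = 800 Mb
Throughput = 800 / 5 Mbps
Throughput = 160 Mbps

160


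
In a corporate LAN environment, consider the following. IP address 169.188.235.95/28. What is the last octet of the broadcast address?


Given: IP = 169.188.235.95, prefix = /28
Host bits = 32 - 28 = 4
Network last octet = 95 AND mask = 80
Host part size = 2^4 - 1 = 15
Broadcast last octet = 80 OR 15 = 95

95


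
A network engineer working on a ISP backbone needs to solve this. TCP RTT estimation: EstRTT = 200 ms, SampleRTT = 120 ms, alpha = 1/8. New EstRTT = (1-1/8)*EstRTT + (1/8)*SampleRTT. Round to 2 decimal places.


Given: EstRTT = 200 ms, SampleRTT = 120 ms, alpha = 1/8
New EstRTT = (1 - alpha) * EstRTT + alpha * SampleRTT
(7/8) * 200 = 175
(1/8) * 120 = 15
New EstRTT = 175 + 15 = 190 ms -> 190.00 ms (2 dp)

190.00


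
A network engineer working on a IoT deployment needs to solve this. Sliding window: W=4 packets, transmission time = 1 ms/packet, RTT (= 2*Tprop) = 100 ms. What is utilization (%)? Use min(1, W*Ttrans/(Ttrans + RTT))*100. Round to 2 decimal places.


Given: W = 4, Ttrans = 1 ms, RTT = 100 ms (= 2 * Tprop, Tprop = 50 ms)
Cycle time = Ttrans + RTT = 1 + 100 = 101 ms (first packet sent until its ACK returns)
W * Ttrans = 4 * 1 = 4 ms of sending per cycle
W * Ttrans / (Ttrans + RTT) = 4 / 101 = 0.039604
U = min(1, 0.039604) = 0.039604
U% = 3.96%

3.96


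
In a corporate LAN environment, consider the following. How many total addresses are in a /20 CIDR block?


Given: CIDR prefix /20
Host bits = 32 - 20 = 12
Total addresses = 2^12 = 4096

4096


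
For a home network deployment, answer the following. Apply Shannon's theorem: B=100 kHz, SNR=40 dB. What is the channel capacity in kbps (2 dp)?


Given: B = 100 kHz, SNR = 40 dB
SNR linear = 10^(40/10) = 10000
1 + SNR = 10001
log2(10001) = 13.2878566418
C = 100 * 1000 * 13.2878566418 = 1328785.6642 bps
C = 1328.785664 kbps -> 1328.79 kbps (2 dp)

1328.79


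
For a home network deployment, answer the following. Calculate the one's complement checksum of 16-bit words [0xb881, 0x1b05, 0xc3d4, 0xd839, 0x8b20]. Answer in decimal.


Given words: [0xb881, 0x1b05, 0xc3d4, 0xd839, 0x8b20]
Step 1: Sum all words
Raw sum = 47233 + 6917 + 50132 + 55353 + 35616 = 195251
Step 2: Fold carry: (64179 + 2) = 64181
One's complement = ~64181 & 0xFFFF = 1354

1354


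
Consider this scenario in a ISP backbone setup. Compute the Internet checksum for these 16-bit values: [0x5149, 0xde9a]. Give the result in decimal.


Given words: [0x5149, 0xde9a]
Step 1: Sum all words
Raw sum = 20809 + 56986 = 77795
Step 2: Fold carry: (12259 + 1) = 12260
One's complement = ~12260 & 0xFFFF = 53275

53275


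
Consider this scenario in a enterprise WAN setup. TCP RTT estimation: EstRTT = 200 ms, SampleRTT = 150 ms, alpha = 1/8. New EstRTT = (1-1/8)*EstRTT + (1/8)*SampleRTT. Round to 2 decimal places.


Given: EstRTT = 200 ms, SampleRTT = 150 ms, alpha = 1/8
New EstRTT = (1 - alpha) * EstRTT + alpha * SampleRTT
(7/8) * 200 = 175
(1/8) * 150 = 18.75
New EstRTT = 175 + 18.75 = 193.75 ms -> 193.75 ms (2 dp)

193.75


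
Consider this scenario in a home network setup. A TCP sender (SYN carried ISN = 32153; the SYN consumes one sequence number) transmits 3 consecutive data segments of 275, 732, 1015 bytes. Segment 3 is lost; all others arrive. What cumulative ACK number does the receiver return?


SYN uses sequence number 32153; first data byte = ISN + 1 = 32154.
Segment 1: SEQ = 32154, len = 275 B, covers [32154, 32428]
Segment 2: SEQ = 32429, len = 732 B, covers [32429, 33160]
Segment 3: SEQ = 33161, len = 1015 B, covers [33161, 34175] [LOST]
In-order data received: bytes [32154, 33160] (segments 1..2).
Segment 3 missing -> gap begins at byte 33161.
Cumulative ACK = next expected in-order byte = 32154 + 275 + 732 = 33161

33161


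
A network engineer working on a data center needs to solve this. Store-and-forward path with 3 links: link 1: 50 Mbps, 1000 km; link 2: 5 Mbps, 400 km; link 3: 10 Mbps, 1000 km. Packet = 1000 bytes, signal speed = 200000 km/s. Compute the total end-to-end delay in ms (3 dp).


Packet = 1000 bytes = 8000 bits. Store-and-forward: sum (t_trans + t_prop) per link.
Link 1: t_trans = 8000/(50*10^6) s = 0.1600 ms; t_prop = 1000/200000 s = 5.0000 ms; subtotal = 5.1600 ms
Link 2: t_trans = 8000/(5*10^6) s = 1.6000 ms; t_prop = 400/200000 s = 2.0000 ms; subtotal = 3.6000 ms
Link 3: t_trans = 8000/(10*10^6) s = 0.8000 ms; t_prop = 1000/200000 s = 5.0000 ms; subtotal = 5.8000 ms
End-to-end = 5.1600 + 3.6000 + 5.8000 = 14.5600 ms -> 14.560 ms (3 dp)

14.560


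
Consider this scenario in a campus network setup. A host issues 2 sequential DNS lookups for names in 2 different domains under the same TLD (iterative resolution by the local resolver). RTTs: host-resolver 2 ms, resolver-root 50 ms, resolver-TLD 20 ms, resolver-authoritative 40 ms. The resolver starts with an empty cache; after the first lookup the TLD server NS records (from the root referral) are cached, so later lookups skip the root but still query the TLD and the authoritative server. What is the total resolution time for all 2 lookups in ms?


Lookup 1 (cold cache): local + root + TLD + auth = 2 + 50 + 20 + 40 = 112 ms
Lookups 2..2 (TLD NS cached -> skip root; new domain -> still ask TLD and auth): local + TLD + auth = 2 + 20 + 40 = 62 ms each
Remaining 1 lookups: 1 * 62 = 62 ms
Total = 112 + 62 = 174 ms

174


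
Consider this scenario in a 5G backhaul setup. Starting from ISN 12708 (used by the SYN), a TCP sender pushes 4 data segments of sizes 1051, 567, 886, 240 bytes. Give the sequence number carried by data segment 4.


The SYN occupies sequence number ISN = 12708, so the first data byte is ISN + 1 = 12709.
SEQ of data segment i = (ISN + 1) + sum of payload sizes of segments 1..i-1.
Segment 1: SEQ = 12709, payload = 1051 bytes
Segment 2: SEQ = 13760, payload = 567 bytes
Segment 3: SEQ = 14327, payload = 886 bytes
Segment 4: SEQ = 15213, payload = 240 bytes
SEQ of segment 4 = 12709 + 1051 + 567 + 886 = 15213

15213


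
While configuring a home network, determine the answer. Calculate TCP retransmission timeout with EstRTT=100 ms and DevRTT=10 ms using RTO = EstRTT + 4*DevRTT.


Given: EstRTT = 100 ms, DevRTT = 10 ms
Timeout = EstRTT + 4 * DevRTT
4 * DevRTT = 4 * 10 = 40
Timeout = 100 + 40 = 140 ms

140


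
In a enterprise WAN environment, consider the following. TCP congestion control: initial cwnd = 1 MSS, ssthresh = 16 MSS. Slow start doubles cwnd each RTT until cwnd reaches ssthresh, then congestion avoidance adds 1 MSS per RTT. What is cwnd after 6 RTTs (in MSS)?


RTT 0: cwnd = 1 MSS (initial)
RTT 1: cwnd = 2 MSS (slow start, doubled)
RTT 2: cwnd = 4 MSS (slow start, doubled)
RTT 3: cwnd = 8 MSS (slow start, doubled)
RTT 4: cwnd = 16 MSS (slow start, doubled)
RTT 5: cwnd = 17 MSS (congestion avoidance, +1)
RTT 6: cwnd = 18 MSS (congestion avoidance, +1)

18


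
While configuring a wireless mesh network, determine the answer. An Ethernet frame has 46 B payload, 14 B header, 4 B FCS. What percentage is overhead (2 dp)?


Given: payload = 46 B, header = 14 B, trailer = 4 B
Overhead bytes = header + trailer = 14 + 4 = 18
Total frame = payload + overhead = 46 + 18 = 64
Overhead % = 18 / 64 * 100 = 28.1250% -> 28.13% (2 dp)

28.13


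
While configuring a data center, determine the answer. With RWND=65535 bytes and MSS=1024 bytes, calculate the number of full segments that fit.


Given: RWND = 65535 bytes, MSS = 1024 bytes
Full segments = floor(RWND / MSS)
Full segments = floor(65535 / 1024)
Full segments = floor(63.999) = 63

63


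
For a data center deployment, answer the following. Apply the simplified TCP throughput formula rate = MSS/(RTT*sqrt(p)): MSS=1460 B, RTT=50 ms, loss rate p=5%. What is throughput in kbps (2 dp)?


Given: MSS = 1460 bytes, RTT = 50 ms, loss = 5%
RTT in seconds = 50 / 1000 = 0.05
Loss rate = 5% = 0.05
sqrt(loss) = sqrt(0.05) = 0.223606797750
Throughput (bytes/s) = 1460 / (0.05 * 0.223606797750) = 130586.3699
Throughput (kbps) = 130586.3699 * 8 / 1000 = 1044.690959 -> 1044.69 kbps (2 dp)

1044.69


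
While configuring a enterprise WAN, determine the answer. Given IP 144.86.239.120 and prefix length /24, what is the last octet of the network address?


Given: IP = 144.86.239.120, prefix = /24
Subnet mask = 255.255.255.0
Last octet of IP: 120
Last octet of mask: 0
Network last octet = 120 AND 0 = 0

0


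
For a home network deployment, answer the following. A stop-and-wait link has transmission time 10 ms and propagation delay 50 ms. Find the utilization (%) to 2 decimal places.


Given: Ttrans = 10 ms, Tprop = 50 ms
RTT = 2 * Tprop = 2 * 50 = 100 ms
U = Ttrans / (Ttrans + RTT)
U = 10 / (10 + 100)
U = 10 / 110 = 0.090909
U% = 9.09%

9.09


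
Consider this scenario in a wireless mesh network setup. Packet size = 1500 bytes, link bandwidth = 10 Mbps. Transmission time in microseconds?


Given: packet = 1500 bytes, bandwidth = 10 Mbps
Packet in bits = 1500 * 8 = 12000 bits
Bandwidth = 10 * 10^6 = 10000000 bps
Time = 12000 / 10000000 seconds
Time in us = 12000 * 10^6 / 10000000 = 1200

1200


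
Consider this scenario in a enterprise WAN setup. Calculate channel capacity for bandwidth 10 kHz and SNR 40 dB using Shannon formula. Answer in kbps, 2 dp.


Given: B = 10 kHz, SNR = 40 dB
SNR linear = 10^(40/10) = 10000
1 + SNR = 10001
log2(10001) = 13.2878566418
C = 10 * 1000 * 13.2878566418 = 132878.5664 bps
C = 132.878566 kbps -> 132.88 kbps (2 dp)

132.88


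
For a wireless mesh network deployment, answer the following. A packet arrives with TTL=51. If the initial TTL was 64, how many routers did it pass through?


Given: initial TTL = 64, received TTL = 51
Hops = initial TTL - received TTL
Hops = 64 - 51 = 13

13


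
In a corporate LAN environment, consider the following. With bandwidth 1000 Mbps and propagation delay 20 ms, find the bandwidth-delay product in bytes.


Given: bandwidth = 1000 Mbps, delay = 20 ms
BDP in bits = 1000 * 10^6 * 20 / 1000
BDP in bits = 20000000
BDP in bytes = 20000000 / 8 = 2500000

2500000


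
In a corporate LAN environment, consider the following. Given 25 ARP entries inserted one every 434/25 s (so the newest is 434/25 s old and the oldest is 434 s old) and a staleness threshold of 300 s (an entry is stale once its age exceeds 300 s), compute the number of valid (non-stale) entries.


Ages are k * 434/25 s for k = 1..25 (spacing = 17.3600 s).
Entry k is valid iff k * 434/25 <= 300 iff k <= 25 * 300 / 434 = 17.2811
n_valid = floor(17.2811) = 17
(n_stale = 25 - 17 = 8)

17


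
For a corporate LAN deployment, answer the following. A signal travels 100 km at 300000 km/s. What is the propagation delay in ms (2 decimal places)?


Given: distance = 100 km, speed = 300000 km/s
Delay = distance / speed = 100 / 300000 seconds
Delay in ms = 100 * 1000 / 300000
Delay = 0.3333 ms
Rounded to 2 dp = 0.33 ms

0.33


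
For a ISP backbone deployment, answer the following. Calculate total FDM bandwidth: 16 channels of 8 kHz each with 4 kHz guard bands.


Given: 16 channels, 8 kHz each, guard = 4 kHz
Channel bandwidth = 16 * 8 = 128 kHz
Guard bands = 15 gaps * 4 kHz = 60 kHz
Total = 128 + 60 = 188 kHz

188


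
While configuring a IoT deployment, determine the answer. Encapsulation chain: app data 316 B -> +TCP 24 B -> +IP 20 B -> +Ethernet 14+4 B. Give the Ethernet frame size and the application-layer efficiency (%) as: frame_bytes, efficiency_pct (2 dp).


TCP segment = 316 + 24 = 340 B
IP packet = 340 + 20 = 360 B
Ethernet frame = 360 + 14 + 4 = 378 B
Efficiency = app / frame = 316 / 378 = 0.835979 = 83.5979% -> 83.60% (2 dp)

378, 83.60


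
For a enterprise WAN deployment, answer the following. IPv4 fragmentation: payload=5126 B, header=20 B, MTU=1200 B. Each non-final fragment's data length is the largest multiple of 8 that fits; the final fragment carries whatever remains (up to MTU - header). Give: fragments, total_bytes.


Max data per non-final fragment = floor((MTU - header)/8)*8 = floor((1200 - 20)/8)*8 = floor(1180/8)*8 = 1176 B
Final fragment needs no 8-byte alignment: it can carry up to MTU - header = 1180 B
Non-final fragments needed = ceil((payload - 1180) / 1176) = ceil(3946/1176) = ceil(3.3554) = 4
Number of fragments = 4 + 1 = 5
Fragment sizes (data): 4 * 1176 B + 422 B (last, 422 <= 1180 OK)
Total bytes sent = payload + n_frags * header = 5126 + 5*20 = 5126 + 100 = 5226 B

5, 5226


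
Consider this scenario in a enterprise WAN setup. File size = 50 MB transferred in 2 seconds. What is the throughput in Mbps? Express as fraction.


Given: file = 50 MB, time = 2 s
File in Mb = 50 * 8 = 400 Mb
Throughput = 400 / 2 Mbps
Throughput = 200 Mbps

200


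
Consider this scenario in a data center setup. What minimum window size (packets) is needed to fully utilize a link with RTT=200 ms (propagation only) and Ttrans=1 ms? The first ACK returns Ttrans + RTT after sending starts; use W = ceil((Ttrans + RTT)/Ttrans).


Given: Ttrans = 1 ms, RTT = 200 ms (= 2 * Tprop, Tprop = 100 ms)
Time until first ACK returns = Ttrans + RTT = 1 + 200 = 201 ms
Need W * Ttrans >= Ttrans + RTT  ->  W >= (Ttrans + RTT) / Ttrans
(Ttrans + RTT) / Ttrans = 201 / 1 = 201
W_min = ceil(201) = 201

201


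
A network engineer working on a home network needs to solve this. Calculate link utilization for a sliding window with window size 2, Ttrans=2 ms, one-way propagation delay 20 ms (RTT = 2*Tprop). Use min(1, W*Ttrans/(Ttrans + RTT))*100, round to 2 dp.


Given: W = 2, Ttrans = 2 ms, RTT = 40 ms (= 2 * Tprop, Tprop = 20 ms)
Cycle time = Ttrans + RTT = 2 + 40 = 42 ms (first packet sent until its ACK returns)
W * Ttrans = 2 * 2 = 4 ms of sending per cycle
W * Ttrans / (Ttrans + RTT) = 4 / 42 = 0.095238
U = min(1, 0.095238) = 0.095238
U% = 9.52%

9.52


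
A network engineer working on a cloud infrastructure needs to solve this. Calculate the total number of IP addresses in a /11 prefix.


Given: CIDR prefix /11
Host bits = 32 - 11 = 21
Total addresses = 2^21 = 2097152

2097152


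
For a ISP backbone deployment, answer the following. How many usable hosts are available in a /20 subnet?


Given: subnet mask /20
Host bits = 32 - 20 = 12
Total addresses = 2^12 = 4096
Usable hosts = 4096 - 2 (network + broadcast) = 4094

4094


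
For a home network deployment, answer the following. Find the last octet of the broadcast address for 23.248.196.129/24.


Given: IP = 23.248.196.129, prefix = /24
Host bits = 32 - 24 = 8
Network last octet = 129 AND mask = 0
Host part size = 2^8 - 1 = 255
Broadcast last octet = 0 OR 255 = 255

255


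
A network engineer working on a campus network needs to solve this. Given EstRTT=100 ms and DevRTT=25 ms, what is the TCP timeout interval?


Given: EstRTT = 100 ms, DevRTT = 25 ms
Timeout = EstRTT + 4 * DevRTT
4 * DevRTT = 4 * 25 = 100
Timeout = 100 + 100 = 200 ms

200


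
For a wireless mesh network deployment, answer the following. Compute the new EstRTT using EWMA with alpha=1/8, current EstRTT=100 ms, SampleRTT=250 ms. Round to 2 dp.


Given: EstRTT = 100 ms, SampleRTT = 250 ms, alpha = 1/8
New EstRTT = (1 - alpha) * EstRTT + alpha * SampleRTT
(7/8) * 100 = 87.5
(1/8) * 250 = 31.25
New EstRTT = 87.5 + 31.25 = 118.75 ms -> 118.75 ms (2 dp)

118.75


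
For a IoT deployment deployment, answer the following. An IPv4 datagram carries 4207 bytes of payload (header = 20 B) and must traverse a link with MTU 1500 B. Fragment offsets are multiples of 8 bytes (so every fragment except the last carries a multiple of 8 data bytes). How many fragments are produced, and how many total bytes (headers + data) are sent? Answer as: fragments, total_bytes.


Max data per non-final fragment = floor((MTU - header)/8)*8 = floor((1500 - 20)/8)*8 = floor(1480/8)*8 = 1480 B
Final fragment needs no 8-byte alignment: it can carry up to MTU - header = 1480 B
Non-final fragments needed = ceil((payload - 1480) / 1480) = ceil(2727/1480) = ceil(1.8426) = 2
Number of fragments = 2 + 1 = 3
Fragment sizes (data): 2 * 1480 B + 1247 B (last, 1247 <= 1480 OK)
Total bytes sent = payload + n_frags * header = 4207 + 3*20 = 4207 + 60 = 4267 B

3, 4267


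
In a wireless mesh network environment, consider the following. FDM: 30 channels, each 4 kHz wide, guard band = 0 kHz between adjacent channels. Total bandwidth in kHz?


Given: 30 channels, 4 kHz each, guard = 0 kHz
Channel bandwidth = 30 * 4 = 120 kHz
Guard bands = 29 gaps * 0 kHz = 0 kHz
Total = 120 + 0 = 120 kHz

120


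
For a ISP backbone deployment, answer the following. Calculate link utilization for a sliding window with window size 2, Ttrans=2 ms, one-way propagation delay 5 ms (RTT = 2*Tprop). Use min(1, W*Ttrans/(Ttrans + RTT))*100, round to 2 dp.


Given: W = 2, Ttrans = 2 ms, RTT = 10 ms (= 2 * Tprop, Tprop = 5 ms)
Cycle time = Ttrans + RTT = 2 + 10 = 12 ms (first packet sent until its ACK returns)
W * Ttrans = 2 * 2 = 4 ms of sending per cycle
W * Ttrans / (Ttrans + RTT) = 4 / 12 = 0.333333
U = min(1, 0.333333) = 0.333333
U% = 33.33%

33.33


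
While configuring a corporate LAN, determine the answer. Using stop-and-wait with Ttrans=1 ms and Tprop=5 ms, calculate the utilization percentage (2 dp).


Given: Ttrans = 1 ms, Tprop = 5 ms
RTT = 2 * Tprop = 2 * 5 = 10 ms
U = Ttrans / (Ttrans + RTT)
U = 1 / (1 + 10)
U = 1 / 11 = 0.090909
U% = 9.09%

9.09
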